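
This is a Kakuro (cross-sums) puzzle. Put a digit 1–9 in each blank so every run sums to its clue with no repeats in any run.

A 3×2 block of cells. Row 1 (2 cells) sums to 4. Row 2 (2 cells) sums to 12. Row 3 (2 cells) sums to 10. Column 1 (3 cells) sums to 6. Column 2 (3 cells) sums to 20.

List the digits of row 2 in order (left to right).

3 9

4 in 2 cells must be {1,3}; 6 in 3 cells must be {1,2,3}.
The 4 across and the 20 down share only 3, so (1,2) = 3.
The 12 across and the 6 down share only 3, so (2,1) = 3.
(2,2) = 12 − 3 = 9 completes the 12 across.
(3,2) = 20 − 12 = 8 completes the 20 down.
(1,1) = 4 − 3 = 1 completes the 4 across.
(3,1) = 10 − 8 = 2 completes the 10 across.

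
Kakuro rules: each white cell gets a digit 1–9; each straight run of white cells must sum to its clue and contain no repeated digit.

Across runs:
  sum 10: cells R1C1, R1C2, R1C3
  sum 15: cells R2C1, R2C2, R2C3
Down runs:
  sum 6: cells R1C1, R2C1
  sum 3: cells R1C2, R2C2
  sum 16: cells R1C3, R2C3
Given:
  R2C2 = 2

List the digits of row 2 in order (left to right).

4, 2, 9

3 in 2 cells must be {1,2}; 16 in 2 cells must be {7,9}.
R1C2 = 3 − 2 = 1 completes the 3 down.
R1C3 = 7: the only remaining digit allowed by both the 10 across and the 16 down.
R2C3 = 16 − 7 = 9 completes the 16 down.
R1C1 = 10 − 8 = 2 completes the 10 across.
R2C1 = 15 − 11 = 4 completes the 15 across.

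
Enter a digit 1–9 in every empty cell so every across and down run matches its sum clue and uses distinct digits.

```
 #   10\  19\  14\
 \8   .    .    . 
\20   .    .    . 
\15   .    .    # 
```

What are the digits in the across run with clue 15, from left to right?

6 9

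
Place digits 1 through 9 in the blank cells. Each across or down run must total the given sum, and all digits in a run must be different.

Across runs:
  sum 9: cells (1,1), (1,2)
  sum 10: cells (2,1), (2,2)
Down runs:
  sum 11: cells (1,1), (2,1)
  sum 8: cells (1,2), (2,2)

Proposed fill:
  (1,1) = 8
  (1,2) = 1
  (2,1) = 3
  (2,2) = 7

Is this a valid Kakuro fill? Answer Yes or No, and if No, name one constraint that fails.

Yes

Across: 8+1=9; 3+7=10. Down: 8+3=11; 1+7=8. No digit repeats within any run.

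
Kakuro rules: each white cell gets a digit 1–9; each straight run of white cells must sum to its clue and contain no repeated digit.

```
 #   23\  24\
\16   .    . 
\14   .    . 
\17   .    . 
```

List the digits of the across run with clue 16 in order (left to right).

16 in 2 cells must be {7,9}; 17 in 2 cells must be {8,9}; 23 in 3 cells must be {6,8,9}.
The 16 across and the 23 down share only 9, so R1C1 = 9.
R1C2 = 16 − 9 = 7 completes the 16 across.
Given what's placed, R3C1 must be 8 to fit the 17 across and 23 down.
R3C2 = 17 − 8 = 9 completes the 17 across.
R2C1 = 23 − 17 = 6 completes the 23 down.
R2C2 = 14 − 6 = 8 completes the 14 across.

9, 7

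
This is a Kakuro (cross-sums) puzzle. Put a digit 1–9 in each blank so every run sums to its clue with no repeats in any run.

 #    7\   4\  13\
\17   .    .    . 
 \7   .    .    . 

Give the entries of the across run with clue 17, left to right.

7 in 3 cells must be {1,2,4}; 4 in 2 cells must be {1,3}.
The 7 across and the 4 down share only 1, so R2C2 = 1.
Given what's placed, R2C3 must be 4 to fit the 7 across and 13 down.
R1C2 = 4 − 1 = 3 completes the 4 down.
R1C3 = 13 − 4 = 9 completes the 13 down.
R2C1 = 7 − 5 = 2 completes the 7 across.
R1C1 = 17 − 12 = 5 completes the 17 across.

5 3 9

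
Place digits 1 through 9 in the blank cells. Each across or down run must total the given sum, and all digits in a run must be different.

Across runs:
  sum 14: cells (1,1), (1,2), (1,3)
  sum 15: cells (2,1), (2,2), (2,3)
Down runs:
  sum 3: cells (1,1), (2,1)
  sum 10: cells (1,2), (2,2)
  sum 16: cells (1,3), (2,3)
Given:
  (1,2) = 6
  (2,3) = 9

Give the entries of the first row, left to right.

1, 6, 7

3 in 2 cells must be {1,2}; 16 in 2 cells must be {7,9}.
Given what's placed, (1,1) must be 1 to fit the 14 across and 3 down.
(1,3) = 14 − 7 = 7 completes the 14 across.
(2,1) = 3 − 1 = 2 completes the 3 down.
(2,2) = 15 − 11 = 4 completes the 15 across.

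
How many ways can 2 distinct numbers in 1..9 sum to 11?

2 distinct digits from 1–9 sum between 3 and 17.
Enumerating: {2,9}, {3,8}, {4,7}, {5,6}.

4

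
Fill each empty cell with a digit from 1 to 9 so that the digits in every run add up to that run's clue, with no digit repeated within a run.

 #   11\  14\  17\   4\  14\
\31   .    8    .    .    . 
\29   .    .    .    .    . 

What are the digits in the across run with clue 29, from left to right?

5 6 8 1 9

17 in 2 cells must be {8,9}; 4 in 2 cells must be {1,3}.
R1C3 = 9: the only remaining digit allowed by both the 31 across and the 17 down.
R2C2 = 14 − 8 = 6 completes the 14 down.
R2C3 = 17 − 9 = 8 completes the 17 down.
No cell is forced outright now. R1C5 can only be 5 or 6 (the digits allowed by both its 31 across and its 14 down). If R1C5 = 6: then R2C5 would have to be in {1,2,3,4,5,7,9} for the 29 across but in {8} for the 14 down — contradiction. So R1C5 = 5.
Given what's placed, R1C4 must be 3 to fit the 31 across and 4 down.
R2C4 = 4 − 3 = 1 completes the 4 down.
R2C5 = 14 − 5 = 9 completes the 14 down.
R1C1 = 31 − 25 = 6 completes the 31 across.
R2C1 = 29 − 24 = 5 completes the 29 across.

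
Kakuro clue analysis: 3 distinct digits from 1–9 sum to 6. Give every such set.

{1,2,3}

3 distinct digits from 1–9 sum between 6 and 24.
Only one set works: {1,2,3}.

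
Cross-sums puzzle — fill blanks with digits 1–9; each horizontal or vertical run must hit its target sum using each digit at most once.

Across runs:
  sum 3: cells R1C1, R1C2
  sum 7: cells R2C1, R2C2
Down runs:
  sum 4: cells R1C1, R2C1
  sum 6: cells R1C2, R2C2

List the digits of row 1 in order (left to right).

1 2

3 in 2 cells must be {1,2}; 4 in 2 cells must be {1,3}.
The 3 across and the 4 down share only 1, so R1C1 = 1.
R1C2 = 3 − 1 = 2 completes the 3 across.
R2C1 = 4 − 1 = 3 completes the 4 down.
R2C2 = 7 − 3 = 4 completes the 7 across.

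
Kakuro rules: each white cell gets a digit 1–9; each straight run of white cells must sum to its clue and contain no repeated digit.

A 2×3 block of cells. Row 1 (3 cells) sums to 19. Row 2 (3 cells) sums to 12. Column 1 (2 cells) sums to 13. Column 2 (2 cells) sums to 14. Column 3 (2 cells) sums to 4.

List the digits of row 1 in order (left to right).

7 9 3

4 in 2 cells must be {1,3}.
The 19 across and the 4 down share only 3, so (1,3) = 3.
(2,3) = 4 − 3 = 1 completes the 4 down.
Given what's placed, (1,2) must be 9 to fit the 19 across and 14 down.
(2,2) = 14 − 9 = 5 completes the 14 down.
(1,1) = 19 − 12 = 7 completes the 19 across.
(2,1) = 12 − 6 = 6 completes the 12 across.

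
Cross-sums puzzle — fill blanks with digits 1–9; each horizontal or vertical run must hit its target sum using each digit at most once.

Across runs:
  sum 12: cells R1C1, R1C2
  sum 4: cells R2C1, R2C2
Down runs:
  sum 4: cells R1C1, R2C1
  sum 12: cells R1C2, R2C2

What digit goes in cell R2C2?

3

4 in 2 cells must be {1,3}.
The 12 across and the 4 down share only 3, so R1C1 = 3.
R1C2 = 12 − 3 = 9 completes the 12 across.
R2C1 = 4 − 3 = 1 completes the 4 down.
R2C2 = 4 − 1 = 3 completes the 4 across.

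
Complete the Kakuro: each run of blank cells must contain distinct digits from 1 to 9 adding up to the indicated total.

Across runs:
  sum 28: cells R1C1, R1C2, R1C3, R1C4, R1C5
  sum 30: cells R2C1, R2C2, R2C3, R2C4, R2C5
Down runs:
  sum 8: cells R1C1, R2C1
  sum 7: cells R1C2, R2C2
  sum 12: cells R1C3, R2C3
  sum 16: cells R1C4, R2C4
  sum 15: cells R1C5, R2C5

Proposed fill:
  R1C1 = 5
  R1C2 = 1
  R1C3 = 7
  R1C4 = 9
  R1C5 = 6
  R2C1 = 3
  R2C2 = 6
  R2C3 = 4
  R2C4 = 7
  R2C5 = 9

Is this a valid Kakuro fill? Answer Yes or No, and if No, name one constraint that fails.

No — the down run R1C3–R2C3 sums to 11, not 12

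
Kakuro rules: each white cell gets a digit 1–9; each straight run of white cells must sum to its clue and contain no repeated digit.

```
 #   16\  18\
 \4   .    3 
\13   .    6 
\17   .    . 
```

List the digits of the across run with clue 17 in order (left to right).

8 9

4 in 2 cells must be {1,3}; 17 in 2 cells must be {8,9}.
R1C1 = 4 − 3 = 1 completes the 4 across.
R2C1 = 13 − 6 = 7 completes the 13 across.
R3C1 = 16 − 8 = 8 completes the 16 down.
R3C2 = 17 − 8 = 9 completes the 17 across.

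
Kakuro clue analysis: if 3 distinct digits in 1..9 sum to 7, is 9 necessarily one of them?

The only way to make 7 from 3 distinct digits is {1,2,4}, which does not contain 9.

No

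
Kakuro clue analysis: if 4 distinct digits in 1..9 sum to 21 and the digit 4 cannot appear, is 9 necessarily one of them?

No

Counterexample: {1,5,7,8} sums to 21 under that restriction without using 9.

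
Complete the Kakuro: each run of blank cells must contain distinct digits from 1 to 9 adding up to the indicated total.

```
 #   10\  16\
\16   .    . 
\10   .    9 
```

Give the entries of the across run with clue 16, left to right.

9, 7

16 in 2 cells must be {7,9}.
R1C2 = 16 − 9 = 7 completes the 16 down.
R2C1 = 10 − 9 = 1 completes the 10 across.
R1C1 = 16 − 7 = 9 completes the 16 across.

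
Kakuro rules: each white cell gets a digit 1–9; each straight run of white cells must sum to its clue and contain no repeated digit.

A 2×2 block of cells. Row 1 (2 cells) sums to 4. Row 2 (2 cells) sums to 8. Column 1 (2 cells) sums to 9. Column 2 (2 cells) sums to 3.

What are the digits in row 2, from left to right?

6 2

4 in 2 cells must be {1,3}; 3 in 2 cells must be {1,2}.
The 4 across and the 3 down share only 1, so (1,2) = 1.
(2,2) = 3 − 1 = 2 completes the 3 down.
(1,1) = 4 − 1 = 3 completes the 4 across.
(2,1) = 8 − 2 = 6 completes the 8 across.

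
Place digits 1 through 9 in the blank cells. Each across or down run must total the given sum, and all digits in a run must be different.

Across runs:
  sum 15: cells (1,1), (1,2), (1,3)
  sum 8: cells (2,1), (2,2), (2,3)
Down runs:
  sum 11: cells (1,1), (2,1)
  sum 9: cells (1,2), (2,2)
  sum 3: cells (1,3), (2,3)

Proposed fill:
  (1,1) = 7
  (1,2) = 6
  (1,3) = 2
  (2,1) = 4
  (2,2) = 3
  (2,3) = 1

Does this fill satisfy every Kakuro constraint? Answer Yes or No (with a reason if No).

Yes

Across: 7+6+2=15; 4+3+1=8. Down: 7+4=11; 6+3=9; 2+1=3. No digit repeats within any run.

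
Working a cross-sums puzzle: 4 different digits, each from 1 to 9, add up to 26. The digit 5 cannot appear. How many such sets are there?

4 distinct digits from 1–9 sum between 10 and 30.
Dropping sets that contain 5.
Enumerating: {2,7,8,9}, {3,6,8,9}, {4,6,7,9}.

3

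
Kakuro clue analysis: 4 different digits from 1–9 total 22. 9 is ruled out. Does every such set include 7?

No

Counterexample: {3,5,6,8} sums to 22 under that restriction without using 7.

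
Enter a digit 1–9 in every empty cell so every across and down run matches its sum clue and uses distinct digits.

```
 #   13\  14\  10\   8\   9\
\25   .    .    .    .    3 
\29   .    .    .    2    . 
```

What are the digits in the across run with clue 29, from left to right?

R1C4 = 8 − 2 = 6 completes the 8 down.
R2C5 = 9 − 3 = 6 completes the 9 down.
No cell is forced outright now. R2C2 can only be 5 or 8 or 9 (the digits allowed by both its 29 across and its 14 down). If R2C2 = 5: that forces R1C2 = 9, R1C3 = 2, after which R2C3 would have to be in {7,9} for the 29 across but in {8} for the 10 down — contradiction. If R2C2 = 8: then R1C2 would have to be in {1,2,4,5,7,8,9} for the 25 across but in {6} for the 14 down — contradiction. So R2C2 = 9.
R1C2 = 14 − 9 = 5 completes the 14 down.
Nothing is forced directly, so branch on R2C3, whose candidates are 4 or 7 or 8. If R2C3 = 4: then R1C3 would have to be in {2,4,7,9} for the 25 across but in {6} for the 10 down — contradiction. If R2C3 = 7: then R1C3 would have to be in {2,4,7,9} for the 25 across but in {3} for the 10 down — contradiction. So R2C3 = 8.
R1C3 = 10 − 8 = 2 completes the 10 down.
R2C1 = 29 − 25 = 4 completes the 29 across.
R1C1 = 25 − 16 = 9 completes the 25 across.

4, 9, 8, 2, 6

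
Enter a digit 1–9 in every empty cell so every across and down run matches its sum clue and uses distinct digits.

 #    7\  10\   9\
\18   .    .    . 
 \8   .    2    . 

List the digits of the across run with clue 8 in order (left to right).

1 2 5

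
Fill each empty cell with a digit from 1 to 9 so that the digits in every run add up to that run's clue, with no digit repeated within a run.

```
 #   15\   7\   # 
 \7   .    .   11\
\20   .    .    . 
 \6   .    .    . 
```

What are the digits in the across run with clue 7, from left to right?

5, 2

6 in 3 cells must be {1,2,3}; 7 in 3 cells must be {1,2,4}.
Only 4 fits R2C2 under both its across sum 20 and down sum 7.
Nothing is forced directly, so branch on R3C3, whose candidates are 2 or 3. If R3C3 = 3: then R2C3 would have to be in {7,9} for the 20 across but in {8} for the 11 down — contradiction. So R3C3 = 2.
R2C3 = 11 − 2 = 9 completes the 11 down.
R3C2 = 1: the only remaining digit allowed by both the 6 across and the 7 down.
R1C2 = 7 − 5 = 2 completes the 7 down.
R2C1 = 20 − 13 = 7 completes the 20 across.
R3C1 = 6 − 3 = 3 completes the 6 across.
R1C1 = 7 − 2 = 5 completes the 7 across.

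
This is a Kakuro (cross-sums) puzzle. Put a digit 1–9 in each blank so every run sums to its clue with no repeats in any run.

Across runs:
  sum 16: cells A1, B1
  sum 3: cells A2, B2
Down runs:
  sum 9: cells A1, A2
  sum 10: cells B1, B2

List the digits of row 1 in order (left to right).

16 in 2 cells must be {7,9}; 3 in 2 cells must be {1,2}.
The 16 across and the 9 down share only 7, so A1 = 7.
B1 = 16 − 7 = 9 completes the 16 across.
A2 = 9 − 7 = 2 completes the 9 down.
B2 = 3 − 2 = 1 completes the 3 across.

7 9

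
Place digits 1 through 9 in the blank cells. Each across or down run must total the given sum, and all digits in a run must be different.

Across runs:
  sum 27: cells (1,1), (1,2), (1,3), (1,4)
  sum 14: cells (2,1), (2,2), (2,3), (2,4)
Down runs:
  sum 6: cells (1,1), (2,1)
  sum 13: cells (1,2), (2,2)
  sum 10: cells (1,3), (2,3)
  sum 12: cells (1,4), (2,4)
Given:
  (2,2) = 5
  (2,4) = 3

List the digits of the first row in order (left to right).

4, 8, 6, 9

(1,2) = 13 − 5 = 8 completes the 13 down.
(1,4) = 12 − 3 = 9 completes the 12 down.
Given what's placed, (1,1) must be 4 to fit the 27 across and 6 down.
(1,3) = 27 − 21 = 6 completes the 27 across.
(2,1) = 6 − 4 = 2 completes the 6 down.
(2,3) = 14 − 10 = 4 completes the 14 across.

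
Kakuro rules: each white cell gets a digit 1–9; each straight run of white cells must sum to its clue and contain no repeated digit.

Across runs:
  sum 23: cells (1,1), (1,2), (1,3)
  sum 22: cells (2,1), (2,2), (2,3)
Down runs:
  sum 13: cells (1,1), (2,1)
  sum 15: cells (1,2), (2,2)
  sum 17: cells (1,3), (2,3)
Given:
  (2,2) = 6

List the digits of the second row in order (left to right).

7 6 9

23 in 3 cells must be {6,8,9}; 17 in 2 cells must be {8,9}.
(1,2) = 15 − 6 = 9 completes the 15 down.
Given what's placed, (1,3) must be 8 to fit the 23 across and 17 down.
(2,3) = 17 − 8 = 9 completes the 17 down.
(1,1) = 23 − 17 = 6 completes the 23 across.
(2,1) = 22 − 15 = 7 completes the 22 across.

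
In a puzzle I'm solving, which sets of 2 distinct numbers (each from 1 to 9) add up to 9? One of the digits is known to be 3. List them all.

2 distinct digits from 1–9 sum between 3 and 17.
Keeping only sets containing 3.
Only one set works: {3,6}.

{3,6}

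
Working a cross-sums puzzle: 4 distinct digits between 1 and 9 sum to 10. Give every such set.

{1,2,3,4}

4 distinct digits from 1–9 sum between 10 and 30.
Only one set works: {1,2,3,4}.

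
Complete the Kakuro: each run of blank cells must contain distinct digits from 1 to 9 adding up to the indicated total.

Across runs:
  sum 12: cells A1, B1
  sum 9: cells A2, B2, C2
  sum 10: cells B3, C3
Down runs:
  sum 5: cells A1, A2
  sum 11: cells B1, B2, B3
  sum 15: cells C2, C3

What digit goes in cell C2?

6

The 9 across and the 15 down share only 6, so C2 = 6.
C3 = 15 − 6 = 9 completes the 15 down.
B3 = 10 − 9 = 1 completes the 10 across.
B2 = 2: the only remaining digit allowed by both the 9 across and the 11 down.
B1 = 11 − 3 = 8 completes the 11 down.
A2 = 9 − 8 = 1 completes the 9 across.
A1 = 12 − 8 = 4 completes the 12 across.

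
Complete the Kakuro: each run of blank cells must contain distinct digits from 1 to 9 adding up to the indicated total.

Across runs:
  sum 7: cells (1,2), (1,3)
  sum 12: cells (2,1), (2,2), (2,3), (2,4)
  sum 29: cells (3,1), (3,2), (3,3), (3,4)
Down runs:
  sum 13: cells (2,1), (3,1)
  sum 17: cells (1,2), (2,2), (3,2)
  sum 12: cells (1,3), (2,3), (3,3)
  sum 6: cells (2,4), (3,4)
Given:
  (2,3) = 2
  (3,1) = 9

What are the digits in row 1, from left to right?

4, 3

29 in 4 cells must be {5,7,8,9}.
(2,1) = 13 − 9 = 4 completes the 13 down.
(3,3) = 7: the only remaining digit allowed by both the 29 across and the 12 down.
Given what's placed, (3,4) must be 5 to fit the 29 across and 6 down.
(1,3) = 12 − 9 = 3 completes the 12 down.
(2,4) = 6 − 5 = 1 completes the 6 down.
(3,2) = 29 − 21 = 8 completes the 29 across.
(1,2) = 7 − 3 = 4 completes the 7 across.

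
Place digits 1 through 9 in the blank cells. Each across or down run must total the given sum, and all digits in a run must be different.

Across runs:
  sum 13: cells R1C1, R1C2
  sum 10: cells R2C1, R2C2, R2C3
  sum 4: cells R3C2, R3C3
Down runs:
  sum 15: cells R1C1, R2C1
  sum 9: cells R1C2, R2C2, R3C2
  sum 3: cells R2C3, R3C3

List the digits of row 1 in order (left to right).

8, 5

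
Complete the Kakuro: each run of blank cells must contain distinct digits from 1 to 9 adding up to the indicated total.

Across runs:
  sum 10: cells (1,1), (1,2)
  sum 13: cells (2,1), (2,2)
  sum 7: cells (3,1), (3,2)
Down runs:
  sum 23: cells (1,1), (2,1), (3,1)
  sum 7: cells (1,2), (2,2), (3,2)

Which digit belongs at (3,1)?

6

23 in 3 cells must be {6,8,9}; 7 in 3 cells must be {1,2,4}.
The 13 across and the 7 down share only 4, so (2,2) = 4.
The 7 across and the 23 down share only 6, so (3,1) = 6.
(3,2) = 7 − 6 = 1 completes the 7 across.
(1,2) = 7 − 5 = 2 completes the 7 down.
(2,1) = 13 − 4 = 9 completes the 13 across.
(1,1) = 10 − 2 = 8 completes the 10 across.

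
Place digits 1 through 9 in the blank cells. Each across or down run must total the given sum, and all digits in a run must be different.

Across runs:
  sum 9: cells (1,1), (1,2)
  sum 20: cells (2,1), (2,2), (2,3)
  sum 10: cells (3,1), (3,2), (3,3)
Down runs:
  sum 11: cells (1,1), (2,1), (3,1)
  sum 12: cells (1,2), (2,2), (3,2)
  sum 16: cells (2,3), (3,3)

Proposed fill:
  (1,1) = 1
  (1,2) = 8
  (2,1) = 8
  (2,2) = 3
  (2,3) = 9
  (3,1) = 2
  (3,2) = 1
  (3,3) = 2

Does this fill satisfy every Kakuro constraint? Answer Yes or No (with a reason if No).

No — the down run (2,3)–(3,3) sums to 11, not 16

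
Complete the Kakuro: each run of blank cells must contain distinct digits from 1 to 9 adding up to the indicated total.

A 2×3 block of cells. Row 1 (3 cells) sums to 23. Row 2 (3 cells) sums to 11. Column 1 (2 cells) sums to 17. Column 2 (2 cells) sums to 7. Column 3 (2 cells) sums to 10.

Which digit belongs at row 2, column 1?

8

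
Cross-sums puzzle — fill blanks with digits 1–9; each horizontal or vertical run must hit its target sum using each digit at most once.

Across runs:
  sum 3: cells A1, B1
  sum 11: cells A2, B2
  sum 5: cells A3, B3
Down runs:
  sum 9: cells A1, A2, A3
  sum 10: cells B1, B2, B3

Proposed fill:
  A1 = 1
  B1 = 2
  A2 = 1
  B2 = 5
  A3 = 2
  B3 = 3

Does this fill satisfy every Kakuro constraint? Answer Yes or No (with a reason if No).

No — the down run A1–A3 sums to 4, not 9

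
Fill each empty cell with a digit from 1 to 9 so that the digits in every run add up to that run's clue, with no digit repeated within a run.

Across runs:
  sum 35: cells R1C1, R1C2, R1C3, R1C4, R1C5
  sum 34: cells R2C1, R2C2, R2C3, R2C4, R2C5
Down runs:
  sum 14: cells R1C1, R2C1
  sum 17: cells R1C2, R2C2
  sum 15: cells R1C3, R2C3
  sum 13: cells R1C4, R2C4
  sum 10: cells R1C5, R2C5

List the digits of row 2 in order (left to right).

9 8 7 6 4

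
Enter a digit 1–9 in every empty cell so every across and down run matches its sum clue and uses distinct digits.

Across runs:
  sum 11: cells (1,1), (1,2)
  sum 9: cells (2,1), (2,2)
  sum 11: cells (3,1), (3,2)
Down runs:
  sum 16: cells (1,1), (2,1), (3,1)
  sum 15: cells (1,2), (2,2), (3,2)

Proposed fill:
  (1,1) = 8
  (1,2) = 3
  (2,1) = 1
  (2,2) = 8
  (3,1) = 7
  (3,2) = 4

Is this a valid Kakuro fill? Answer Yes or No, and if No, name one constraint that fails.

Yes

Across: 8+3=11; 1+8=9; 7+4=11. Down: 8+1+7=16; 3+8+4=15. No digit repeats within any run.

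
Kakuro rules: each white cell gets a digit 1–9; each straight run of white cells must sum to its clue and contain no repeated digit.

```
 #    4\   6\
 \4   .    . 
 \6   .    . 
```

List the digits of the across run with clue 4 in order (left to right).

3 1

4 in 2 cells must be {1,3}.
The 4 across and the 6 down share only 1, so R1C2 = 1.
The 6 across and the 4 down share only 1, so R2C1 = 1.
R2C2 = 6 − 1 = 5 completes the 6 across.
R1C1 = 4 − 1 = 3 completes the 4 across.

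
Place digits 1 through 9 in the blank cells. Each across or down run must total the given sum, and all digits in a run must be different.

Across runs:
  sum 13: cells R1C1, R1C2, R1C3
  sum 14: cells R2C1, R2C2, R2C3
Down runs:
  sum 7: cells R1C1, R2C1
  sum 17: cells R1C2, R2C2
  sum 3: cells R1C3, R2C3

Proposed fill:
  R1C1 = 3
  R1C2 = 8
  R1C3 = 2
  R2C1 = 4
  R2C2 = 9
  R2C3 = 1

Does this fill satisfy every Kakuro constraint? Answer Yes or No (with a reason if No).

Across: 3+8+2=13; 4+9+1=14. Down: 3+4=7; 8+9=17; 2+1=3. No digit repeats within any run.

Yes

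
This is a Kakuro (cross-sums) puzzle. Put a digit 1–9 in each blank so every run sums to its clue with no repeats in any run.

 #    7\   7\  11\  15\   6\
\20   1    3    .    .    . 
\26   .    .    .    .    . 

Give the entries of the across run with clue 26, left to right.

R2C1 = 7 − 1 = 6 completes the 7 down.
R2C2 = 7 − 3 = 4 completes the 7 down.
No cell is forced outright now. R1C5 can only be 2 or 4 or 5 (the digits allowed by both its 20 across and its 6 down). If R1C5 = 2: then R2C5 would have to be in {1,2,3,5,7,8,9} for the 26 across but in {4} for the 6 down — contradiction. If R1C5 = 4: that forces R1C4 = 7, R2C4 = 8, after which R2C5 would have to be in {1,3,5,7} for the 26 across but in {2} for the 6 down — contradiction. So R1C5 = 5.
R2C5 = 6 − 5 = 1 completes the 6 down.
No cell is forced outright now. R2C3 can only be 7 or 8 (the digits allowed by both its 26 across and its 11 down). If R2C3 = 8: then R1C3 would have to be in {2,4,7,9} for the 20 across but in {3} for the 11 down — contradiction. So R2C3 = 7.
R1C3 = 11 − 7 = 4 completes the 11 down.
R1C4 = 20 − 13 = 7 completes the 20 across.
R2C4 = 26 − 18 = 8 completes the 26 across.

6 4 7 8 1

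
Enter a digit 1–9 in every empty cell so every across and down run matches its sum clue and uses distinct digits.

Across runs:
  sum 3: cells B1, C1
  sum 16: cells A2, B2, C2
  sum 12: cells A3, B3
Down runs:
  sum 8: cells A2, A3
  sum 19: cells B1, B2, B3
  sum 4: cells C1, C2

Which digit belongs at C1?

1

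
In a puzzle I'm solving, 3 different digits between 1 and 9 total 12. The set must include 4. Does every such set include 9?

No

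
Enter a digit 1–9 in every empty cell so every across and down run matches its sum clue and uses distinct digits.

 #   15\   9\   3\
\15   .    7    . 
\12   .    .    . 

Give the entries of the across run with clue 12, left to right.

9 2 1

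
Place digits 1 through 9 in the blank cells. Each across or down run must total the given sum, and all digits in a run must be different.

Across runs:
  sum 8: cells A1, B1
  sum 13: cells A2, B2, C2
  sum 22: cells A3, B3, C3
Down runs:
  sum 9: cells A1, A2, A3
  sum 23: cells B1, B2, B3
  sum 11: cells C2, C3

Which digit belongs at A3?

6

23 in 3 cells must be {6,8,9}.
Only 6 fits B1 under both its across sum 8 and down sum 23.
A1 = 8 − 6 = 2 completes the 8 across.
Given what's placed, A3 must be 6 to fit the 22 across and 9 down.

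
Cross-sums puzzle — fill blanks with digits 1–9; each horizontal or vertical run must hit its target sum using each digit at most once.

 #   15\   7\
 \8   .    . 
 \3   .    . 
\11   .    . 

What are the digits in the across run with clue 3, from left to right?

2, 1

3 in 2 cells must be {1,2}; 7 in 3 cells must be {1,2,4}.
Nothing is forced directly, so branch on R3C2, whose candidates are 2 or 4. If R3C2 = 2: that forces R1C2 = 1, after which R2C2 would have to be in {1,2} for the 3 across but in {4} for the 7 down — contradiction. So R3C2 = 4.
R3C1 = 11 − 4 = 7 completes the 11 across.
Given what's placed, R2C1 must be 2 to fit the 3 across and 15 down.
R2C2 = 3 − 2 = 1 completes the 3 across.
R1C1 = 15 − 9 = 6 completes the 15 down.
R1C2 = 8 − 6 = 2 completes the 8 across.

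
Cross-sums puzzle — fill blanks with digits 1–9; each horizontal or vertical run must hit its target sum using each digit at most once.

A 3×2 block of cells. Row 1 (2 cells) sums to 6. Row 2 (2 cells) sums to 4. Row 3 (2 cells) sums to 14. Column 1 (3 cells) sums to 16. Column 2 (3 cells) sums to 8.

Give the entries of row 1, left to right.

4 in 2 cells must be {1,3}.
The 14 across and the 8 down share only 5, so (3,2) = 5.
Given what's placed, (2,2) must be 1 to fit the 4 across and 8 down.
(3,1) = 14 − 5 = 9 completes the 14 across.
(1,2) = 8 − 6 = 2 completes the 8 down.
(2,1) = 4 − 1 = 3 completes the 4 across.
(1,1) = 6 − 2 = 4 completes the 6 across.

4 2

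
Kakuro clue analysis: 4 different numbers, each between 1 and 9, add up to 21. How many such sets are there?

4 distinct digits from 1–9 sum between 10 and 30.

11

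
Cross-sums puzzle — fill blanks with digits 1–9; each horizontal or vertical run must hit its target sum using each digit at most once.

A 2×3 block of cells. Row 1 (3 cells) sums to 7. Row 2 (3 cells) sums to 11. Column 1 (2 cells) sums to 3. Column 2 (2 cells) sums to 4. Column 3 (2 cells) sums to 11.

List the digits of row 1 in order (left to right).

2 1 4

7 in 3 cells must be {1,2,4}; 3 in 2 cells must be {1,2}; 4 in 2 cells must be {1,3}.
The 7 across and the 4 down share only 1, so (1,2) = 1.
(2,2) = 4 − 1 = 3 completes the 4 down.
Given what's placed, (1,1) must be 2 to fit the 7 across and 3 down.
(1,3) = 7 − 3 = 4 completes the 7 across.
(2,1) = 3 − 2 = 1 completes the 3 down.
(2,3) = 11 − 4 = 7 completes the 11 across.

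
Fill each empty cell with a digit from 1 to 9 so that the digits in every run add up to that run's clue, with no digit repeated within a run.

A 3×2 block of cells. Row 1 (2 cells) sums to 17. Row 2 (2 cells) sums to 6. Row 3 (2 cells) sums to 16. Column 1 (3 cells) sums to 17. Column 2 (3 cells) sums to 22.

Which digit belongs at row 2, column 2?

17 in 2 cells must be {8,9}; 16 in 2 cells must be {7,9}.
The 6 across and the 22 down share only 5, so (2,2) = 5.
Given what's placed, (3,2) must be 9 to fit the 16 across and 22 down.
(1,2) = 22 − 14 = 8 completes the 22 down.
(2,1) = 6 − 5 = 1 completes the 6 across.
(3,1) = 16 − 9 = 7 completes the 16 across.
(1,1) = 17 − 8 = 9 completes the 17 across.

5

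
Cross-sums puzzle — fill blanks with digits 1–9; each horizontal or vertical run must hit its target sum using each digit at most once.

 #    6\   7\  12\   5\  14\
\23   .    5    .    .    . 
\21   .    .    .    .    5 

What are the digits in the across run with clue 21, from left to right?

R1C5 = 14 − 5 = 9 completes the 14 down.
R2C2 = 7 − 5 = 2 completes the 7 down.
Nothing is forced directly, so branch on R2C1, whose candidates are 1 or 4. If R2C1 = 1: then R1C1 would have to be in {1,2,3,4,6} for the 23 across but in {5} for the 6 down — contradiction. So R2C1 = 4.
R1C1 = 6 − 4 = 2 completes the 6 down.
No cell is forced outright now. R2C4 can only be 1 or 3 (the digits allowed by both its 21 across and its 5 down). If R2C4 = 3: then R1C4 would have to be in {1,3,4,6} for the 23 across but in {2} for the 5 down — contradiction. So R2C4 = 1.
R1C4 = 5 − 1 = 4 completes the 5 down.
R2C3 = 21 − 12 = 9 completes the 21 across.
R1C3 = 23 − 20 = 3 completes the 23 across.

4, 2, 9, 1, 5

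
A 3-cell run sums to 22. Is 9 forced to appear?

Every partition of 22 into 3 distinct digits includes 9: {5,8,9}, {6,7,9}.

Yes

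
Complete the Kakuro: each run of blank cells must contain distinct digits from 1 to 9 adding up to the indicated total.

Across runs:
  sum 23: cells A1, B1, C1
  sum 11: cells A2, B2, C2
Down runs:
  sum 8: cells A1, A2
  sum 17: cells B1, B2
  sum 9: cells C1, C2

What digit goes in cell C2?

23 in 3 cells must be {6,8,9}; 17 in 2 cells must be {8,9}.
The 23 across and the 8 down share only 6, so A1 = 6.
Given what's placed, C1 must be 8 to fit the 23 across and 9 down.
A2 = 8 − 6 = 2 completes the 8 down.
B2 = 8: the only remaining digit allowed by both the 11 across and the 17 down.
C2 = 11 − 10 = 1 completes the 11 across.
B1 = 23 − 14 = 9 completes the 23 across.

1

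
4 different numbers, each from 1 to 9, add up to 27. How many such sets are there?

3

4 distinct digits from 1–9 sum between 10 and 30.
Enumerating: {3,7,8,9}, {4,6,8,9}, {5,6,7,9}.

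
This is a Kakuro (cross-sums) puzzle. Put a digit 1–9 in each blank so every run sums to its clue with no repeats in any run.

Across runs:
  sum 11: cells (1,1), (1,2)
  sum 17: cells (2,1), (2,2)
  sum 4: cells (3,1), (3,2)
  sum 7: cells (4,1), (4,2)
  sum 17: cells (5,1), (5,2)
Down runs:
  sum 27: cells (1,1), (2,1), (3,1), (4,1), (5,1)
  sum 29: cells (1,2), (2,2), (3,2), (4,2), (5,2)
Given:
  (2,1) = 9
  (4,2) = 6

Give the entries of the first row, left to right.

6, 5

17 in 2 cells must be {8,9}; 4 in 2 cells must be {1,3}.
(2,2) = 17 − 9 = 8 completes the 17 across.
(4,1) = 7 − 6 = 1 completes the 7 across.
(5,1) = 8: the only remaining digit allowed by both the 17 across and the 27 down.
(5,2) = 17 − 8 = 9 completes the 17 across.
(3,1) = 3: the only remaining digit allowed by both the 4 across and the 27 down.
(3,2) = 4 − 3 = 1 completes the 4 across.
(1,1) = 27 − 21 = 6 completes the 27 down.
(1,2) = 11 − 6 = 5 completes the 11 across.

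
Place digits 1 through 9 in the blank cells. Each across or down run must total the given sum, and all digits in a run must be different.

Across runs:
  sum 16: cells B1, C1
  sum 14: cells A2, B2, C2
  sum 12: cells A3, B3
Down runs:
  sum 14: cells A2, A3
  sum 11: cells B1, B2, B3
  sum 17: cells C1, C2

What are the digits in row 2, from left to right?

5 1 8

16 in 2 cells must be {7,9}; 17 in 2 cells must be {8,9}.
The 16 across and the 11 down share only 7, so B1 = 7.
C1 = 16 − 7 = 9 completes the 16 across.
C2 = 17 − 9 = 8 completes the 17 down.
B3 = 3: the only remaining digit allowed by both the 12 across and the 11 down.
A2 = 5: the only remaining digit allowed by both the 14 across and the 14 down.
B2 = 14 − 13 = 1 completes the 14 across.
A3 = 12 − 3 = 9 completes the 12 across.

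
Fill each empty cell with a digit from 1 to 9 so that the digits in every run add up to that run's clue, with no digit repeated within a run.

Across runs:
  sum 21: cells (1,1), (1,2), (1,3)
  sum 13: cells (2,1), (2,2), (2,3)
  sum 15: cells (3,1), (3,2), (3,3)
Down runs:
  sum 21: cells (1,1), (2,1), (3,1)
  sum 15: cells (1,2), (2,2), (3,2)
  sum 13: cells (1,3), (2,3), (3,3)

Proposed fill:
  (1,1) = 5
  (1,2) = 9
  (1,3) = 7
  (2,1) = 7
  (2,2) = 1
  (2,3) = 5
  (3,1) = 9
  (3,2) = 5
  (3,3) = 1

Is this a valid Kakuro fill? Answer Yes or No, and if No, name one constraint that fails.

Yes

Across: 5+9+7=21; 7+1+5=13; 9+5+1=15. Down: 5+7+9=21; 9+1+5=15; 7+5+1=13. No digit repeats within any run.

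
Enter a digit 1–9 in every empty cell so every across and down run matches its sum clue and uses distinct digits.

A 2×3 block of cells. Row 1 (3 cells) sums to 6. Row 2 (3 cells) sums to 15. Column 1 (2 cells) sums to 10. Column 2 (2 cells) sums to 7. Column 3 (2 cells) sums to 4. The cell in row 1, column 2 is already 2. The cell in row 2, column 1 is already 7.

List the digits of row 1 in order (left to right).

6 in 3 cells must be {1,2,3}; 4 in 2 cells must be {1,3}.
(1,1) = 10 − 7 = 3 completes the 10 down.
(1,3) = 6 − 5 = 1 completes the 6 across.
(2,2) = 7 − 2 = 5 completes the 7 down.
(2,3) = 15 − 12 = 3 completes the 15 across.

3, 2, 1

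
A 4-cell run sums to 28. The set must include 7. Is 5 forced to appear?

No

The only way to make 28 from 4 distinct digits under that restriction is {4,7,8,9}, which does not contain 5.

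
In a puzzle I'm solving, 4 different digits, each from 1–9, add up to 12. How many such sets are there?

2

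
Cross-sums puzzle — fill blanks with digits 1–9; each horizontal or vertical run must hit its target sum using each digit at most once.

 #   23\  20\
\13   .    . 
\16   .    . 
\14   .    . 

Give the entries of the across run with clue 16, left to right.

16 in 2 cells must be {7,9}; 23 in 3 cells must be {6,8,9}.
The 16 across and the 23 down share only 9, so R2C1 = 9.
R2C2 = 16 − 9 = 7 completes the 16 across.
Nothing is forced directly, so branch on R1C1, whose candidates are 6 or 8. If R1C1 = 6: then R1C2 would have to be in {7} for the 13 across but in {4,5,8,9} for the 20 down — contradiction. So R1C1 = 8.
R1C2 = 13 − 8 = 5 completes the 13 across.
R3C1 = 23 − 17 = 6 completes the 23 down.
R3C2 = 14 − 6 = 8 completes the 14 across.

9, 7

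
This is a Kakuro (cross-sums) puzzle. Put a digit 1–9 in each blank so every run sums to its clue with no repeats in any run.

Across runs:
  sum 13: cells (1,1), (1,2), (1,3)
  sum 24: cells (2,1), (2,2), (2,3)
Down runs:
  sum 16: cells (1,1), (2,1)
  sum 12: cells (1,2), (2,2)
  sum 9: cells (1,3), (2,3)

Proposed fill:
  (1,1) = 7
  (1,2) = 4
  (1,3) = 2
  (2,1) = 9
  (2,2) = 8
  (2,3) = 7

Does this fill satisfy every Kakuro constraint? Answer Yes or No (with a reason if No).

Across: 7+4+2=13; 9+8+7=24. Down: 7+9=16; 4+8=12; 2+7=9. No digit repeats within any run.

Yes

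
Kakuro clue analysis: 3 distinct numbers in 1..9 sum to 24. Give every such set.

{7,8,9}

3 distinct digits from 1–9 sum between 6 and 24.
Only one set works: {7,8,9}.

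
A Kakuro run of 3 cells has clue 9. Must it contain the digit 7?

Counterexample: {1,2,6} sums to 9 without using 7.

No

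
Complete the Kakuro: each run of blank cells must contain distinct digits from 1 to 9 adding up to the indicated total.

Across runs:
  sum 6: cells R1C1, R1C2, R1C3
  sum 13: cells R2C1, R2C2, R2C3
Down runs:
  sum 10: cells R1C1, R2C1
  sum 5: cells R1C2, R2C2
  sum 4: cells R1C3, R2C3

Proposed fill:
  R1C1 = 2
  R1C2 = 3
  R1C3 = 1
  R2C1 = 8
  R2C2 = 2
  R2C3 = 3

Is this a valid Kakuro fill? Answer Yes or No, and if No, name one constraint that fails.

Across: 2+3+1=6; 8+2+3=13. Down: 2+8=10; 3+2=5; 1+3=4. No digit repeats within any run.

Yes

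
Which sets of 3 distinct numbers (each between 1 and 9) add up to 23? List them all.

{6,8,9}

3 distinct digits from 1–9 sum between 6 and 24.
Only one set works: {6,8,9}.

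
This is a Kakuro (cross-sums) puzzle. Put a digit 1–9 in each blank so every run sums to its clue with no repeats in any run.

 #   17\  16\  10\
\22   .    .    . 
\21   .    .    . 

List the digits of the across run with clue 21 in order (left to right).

8 9 4

17 in 2 cells must be {8,9}; 16 in 2 cells must be {7,9}.
Nothing is forced directly, so branch on R1C1, whose candidates are 8 or 9. If R1C1 = 8: that forces R1C2 = 9, after which R1C3 would have to be in {5} for the 22 across but in {1,2,3,4,6,7,8,9} for the 10 down — contradiction. So R1C1 = 9.
Given what's placed, R1C2 must be 7 to fit the 22 across and 16 down.
R1C3 = 22 − 16 = 6 completes the 22 across.
R2C1 = 17 − 9 = 8 completes the 17 down.
R2C2 = 16 − 7 = 9 completes the 16 down.
R2C3 = 21 − 17 = 4 completes the 21 across.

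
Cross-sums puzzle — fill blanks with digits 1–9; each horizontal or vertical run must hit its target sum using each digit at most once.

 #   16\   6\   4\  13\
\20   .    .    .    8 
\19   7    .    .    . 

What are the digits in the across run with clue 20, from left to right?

9 2 1 8

16 in 2 cells must be {7,9}; 4 in 2 cells must be {1,3}.
R1C1 = 16 − 7 = 9 completes the 16 down.
R1C3 = 1: the only remaining digit allowed by both the 20 across and the 4 down.
R2C3 = 4 − 1 = 3 completes the 4 down.
R2C4 = 13 − 8 = 5 completes the 13 down.
R1C2 = 20 − 18 = 2 completes the 20 across.
R2C2 = 19 − 15 = 4 completes the 19 across.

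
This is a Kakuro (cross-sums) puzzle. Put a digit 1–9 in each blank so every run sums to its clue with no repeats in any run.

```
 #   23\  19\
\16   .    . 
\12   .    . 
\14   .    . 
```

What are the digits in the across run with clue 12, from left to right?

8 4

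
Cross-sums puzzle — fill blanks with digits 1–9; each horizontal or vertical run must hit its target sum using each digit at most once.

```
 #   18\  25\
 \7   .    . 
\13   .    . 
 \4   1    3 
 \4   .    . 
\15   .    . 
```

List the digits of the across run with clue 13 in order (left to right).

4 9

4 in 2 cells must be {1,3}.
Given what's placed, R4C1 must be 3 to fit the 4 across and 18 down.
R4C2 = 4 − 3 = 1 completes the 4 across.
No cell is forced outright now. R5C1 can only be 7 or 8 (the digits allowed by both its 15 across and its 18 down). If R5C1 = 7: that forces R2C1 = 5, R2C2 = 8, after which R5C2 would have to be in {8} for the 15 across but in {4,6,7,9} for the 25 down — contradiction. So R5C1 = 8.
R2C1 = 4: the only remaining digit allowed by both the 13 across and the 18 down.
R2C2 = 13 − 4 = 9 completes the 13 across.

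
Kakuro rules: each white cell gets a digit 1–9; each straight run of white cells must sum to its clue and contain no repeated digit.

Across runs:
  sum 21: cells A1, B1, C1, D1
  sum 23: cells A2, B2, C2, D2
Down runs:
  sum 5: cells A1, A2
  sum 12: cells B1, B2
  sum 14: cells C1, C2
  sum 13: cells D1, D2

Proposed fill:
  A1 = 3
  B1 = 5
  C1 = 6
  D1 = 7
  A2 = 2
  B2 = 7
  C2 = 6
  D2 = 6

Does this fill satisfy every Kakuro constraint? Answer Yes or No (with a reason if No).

No — the down run C1–C2 sums to 12, not 14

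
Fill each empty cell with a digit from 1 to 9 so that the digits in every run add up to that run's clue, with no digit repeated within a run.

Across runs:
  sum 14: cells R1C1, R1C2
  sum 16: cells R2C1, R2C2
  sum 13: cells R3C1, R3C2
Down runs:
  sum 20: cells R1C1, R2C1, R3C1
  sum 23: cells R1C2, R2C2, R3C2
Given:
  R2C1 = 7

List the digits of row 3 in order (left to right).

16 in 2 cells must be {7,9}; 23 in 3 cells must be {6,8,9}.
R2C2 = 16 − 7 = 9 completes the 16 across.
Nothing is forced directly, so branch on R1C2, whose candidates are 6 or 8. If R1C2 = 8: then R1C1 would have to be in {6} for the 14 across but in {4,5,8,9} for the 20 down — contradiction. So R1C2 = 6.
R1C1 = 14 − 6 = 8 completes the 14 across.
R3C1 = 20 − 15 = 5 completes the 20 down.
R3C2 = 13 − 5 = 8 completes the 13 across.

5, 8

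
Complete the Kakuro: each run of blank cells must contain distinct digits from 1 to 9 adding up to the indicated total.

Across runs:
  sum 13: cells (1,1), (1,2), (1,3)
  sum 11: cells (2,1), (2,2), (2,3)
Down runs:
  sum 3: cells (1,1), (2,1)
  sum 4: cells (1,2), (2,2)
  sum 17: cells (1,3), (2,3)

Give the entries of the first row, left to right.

1 3 9

3 in 2 cells must be {1,2}; 4 in 2 cells must be {1,3}; 17 in 2 cells must be {8,9}.
The 11 across and the 17 down share only 8, so (2,3) = 8.
(1,3) = 17 − 8 = 9 completes the 17 down.
Given what's placed, (2,2) must be 1 to fit the 11 across and 4 down.
(1,1) = 1: the only remaining digit allowed by both the 13 across and the 3 down.
(1,2) = 13 − 10 = 3 completes the 13 across.
(2,1) = 11 − 9 = 2 completes the 11 across.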